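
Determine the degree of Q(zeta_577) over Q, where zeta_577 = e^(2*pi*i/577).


The degree equals Euler's totient phi(577).
577 = 577
phi(577) = 576

576


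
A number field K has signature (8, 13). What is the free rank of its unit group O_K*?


By Dirichlet's unit theorem:
rank = r1 + r2 - 1
= 8 + 13 - 1
= 20

20


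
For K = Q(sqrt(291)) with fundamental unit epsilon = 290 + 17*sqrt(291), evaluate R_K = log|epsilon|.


epsilon = 290 + 17*sqrt(291)
= 579.9983
R = ln(579.9983)
= 6.3630

6.3630


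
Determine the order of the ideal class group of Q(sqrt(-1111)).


K = Q(sqrt(-1111)). d mod 4 = 1, so D = disc(K) = d = -1111
h(K) equals the number of primitive reduced positive-definite forms (a, b, c) = a*x^2 + b*x*y + c*y^2 with b^2 - 4ac = D,
where reduced means |b| <= a <= c, with b >= 0 whenever |b| = a or a = c, and primitive means gcd(a, b, c) = 1.
Reduced forces 3a^2 <= |D| = 1111, so 1 <= a <= 19; b must have the parity of D, and c = (b^2 - D)/(4a) must be an integer >= a.
Enumerate a = 1..19, b in [-a, a]:
  a=1: (1, 1, 278)  [1]
  a=2: (2, -1, 139), (2, 1, 139)  [2]
  a=3: none
  a=4: (4, -3, 70), (4, 3, 70)  [2]
  a=5: (5, -3, 56), (5, 3, 56)  [2]
  a=6: none
  a=7: (7, -3, 40), (7, 3, 40)  [2]
  a=8: (8, -3, 35), (8, 3, 35)  [2]
  a=9: none
  a=10: (10, -7, 29), (10, -3, 28), (10, 3, 28), (10, 7, 29)  [4]
  a=11: (11, 11, 28)  [1]
  a=12..13: none
  a=14: (14, -11, 22), (14, -3, 20), (14, 3, 20), (14, 11, 22)  [4]
  a=15: none
  a=16: (16, -13, 20), (16, 13, 20)  [2]
  a=17..19: none
Total reduced forms: 1 + 2 + 2 + 2 + 2 + 2 + 4 + 1 + 4 + 2 = 22
h = 22

22


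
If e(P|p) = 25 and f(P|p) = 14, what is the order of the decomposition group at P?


|D_P| = e * f
= 25 * 14
= 350

350


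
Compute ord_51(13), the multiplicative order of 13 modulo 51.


We want ord_51(13), the smallest k >= 1 with 13^k = 1 mod 51.
n = 51 = 3 * 17, phi(51) = 32; the order divides phi(n).
Divisors of 32: 1, 2, 4, 8, 16, 32
Repeated squaring mod 51: 13^1 = 13, 13^2 = 16, 13^4 = 1, 13^8 = 1, 13^16 = 1, 13^32 = 1
Test divisors in increasing order:
  k=1: 13^1 = 13 mod 51
  k=2: 13^2 = 16 mod 51
  k=4: 13^4 = 1 mod 51  <- first divisor giving 1
Order = 4

4


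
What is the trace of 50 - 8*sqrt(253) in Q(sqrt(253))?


Tr(a + b*sqrt(d)) = (a + b*sqrt(d)) + (a - b*sqrt(d)) = 2a
= 2 * (50)
= 100

100


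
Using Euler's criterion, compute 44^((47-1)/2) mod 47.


p = 47 is prime and the exponent is (p-1)/2 = 23, so by Euler's criterion 44^23 = (44/47) = +1 or -1 mod 47.
Compute by square-and-multiply:
  23 = 16 + 4 + 2 + 1 (binary 10111)
  Repeated squaring mod 47: 44^1 = 44, 44^2 = 9, 44^4 = 34, 44^8 = 28, 44^16 = 32
  44^23 = 44^16 * 44^4 * 44^2 * 44^1 = 32 * 34 * 9 * 44 mod 47
    32 * 34 = 1088 = 7 mod 47
    7 * 9 = 63 = 16 mod 47
    16 * 44 = 704 = 46 mod 47
  44^23 = 46 mod 47
Result 46 = p - 1 = -1 mod 47: 44 is a quadratic non-residue mod 47. As a residue in [0, p-1] the value is 46.
44^23 mod 47 = 46

46


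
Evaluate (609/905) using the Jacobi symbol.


Compute (609/905) via quadratic reciprocity:
  reciprocity: (609/905) -> +(905/609)
  reduce: (296/609)
  pull out 2: (2/609) = +1  (since 609 mod 8 = 1)
  pull out 2: (2/609) = +1  (since 609 mod 8 = 1)
  pull out 2: (2/609) = +1  (since 609 mod 8 = 1)
  reciprocity: (37/609) -> +(609/37)
  reduce: (17/37)
  reciprocity: (17/37) -> +(37/17)
  reduce: (3/17)
  reciprocity: (3/17) -> +(17/3)
  reduce: (2/3)
  pull out 2: (2/3) = -1  (since 3 mod 8 = 3)
  (1/3) = 1
Product of signs = -1

-1


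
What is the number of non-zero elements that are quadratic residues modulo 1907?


For prime p, the number of non-zero quadratic residues is (p-1)/2.
= (1907-1)/2
= 953

953


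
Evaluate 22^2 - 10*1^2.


x^2 - d*y^2
= 22^2 - 10*1^2
= 484 - 10
= 474

474


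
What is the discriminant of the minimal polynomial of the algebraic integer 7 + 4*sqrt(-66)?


The element 7 + 4*sqrt(-66) has minimal polynomial:
x^2 - 14*x + 1105
Discriminant = (-14)^2 - 4*(1105)
= 196 - 4420
= -4224

-4224


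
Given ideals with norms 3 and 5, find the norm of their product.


N(IJ) = N(I) * N(J)
= 3 * 5
= 15

15


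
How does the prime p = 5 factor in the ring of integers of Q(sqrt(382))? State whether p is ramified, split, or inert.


K = Q(sqrt(382)). Since d mod 4 = 2, disc(K) = 1528.
Check p | disc: 1528 mod 5 = 3.
p does not divide disc. Compute Legendre symbol (d/p):
2^((5-1)/2) mod 5 = -1
(d/p) = -1, so p is inert: (p) stays prime with e=1, f=2, g=1.
Therefore p is inert.

inert


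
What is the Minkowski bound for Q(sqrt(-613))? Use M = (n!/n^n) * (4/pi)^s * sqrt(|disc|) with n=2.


d = -613, d mod 4 = 3, so disc(K) = 4d = -2452; |disc(K)| = 2452
Imaginary quadratic field, so n = 2, s = r2 = 1, r1 = 0
M = (n!/n^n) * (4/pi)^s * sqrt(|disc(K)|) = (2!/2^2) * (4/pi)^1 * sqrt(2452)
= 0.5 * 1.273240 * 49.517674
= 31.5239

31.5239


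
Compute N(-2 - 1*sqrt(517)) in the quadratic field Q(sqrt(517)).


N(a + b*sqrt(d)) = a^2 - d*b^2
= (-2)^2 - (517)*(-1)^2
= 4 - 517
= -513

-513


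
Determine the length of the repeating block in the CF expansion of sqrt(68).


Run the CF algorithm for sqrt(68).
a_0 = floor(sqrt(68)) = 8; set m_0=0, q_0=1.
Recurrence: m' = q*a - m,  q' = (d - m'^2)/q,  a' = floor((a_0 + m')/q').
  step 1: m=8, q=4, a=4
  step 2: m=8, q=1, a=16
a_2 = 2*a_0 = 16, so the period closes here.
sqrt(68) = [8; 4, 16]
Period length = 2

2


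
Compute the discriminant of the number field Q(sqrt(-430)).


For K = Q(sqrt(d)) with d squarefree: disc(K) = d if d = 1 mod 4, and disc(K) = 4d if d = 2 or 3 mod 4.
Here d = -430, and d mod 4 = 2.
d = 2 mod 4, not 1 (O_K = Z[sqrt(d)]), so disc(K) = 4d = 4 * (-430) = -1720

-1720


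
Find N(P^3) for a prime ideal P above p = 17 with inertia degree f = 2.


N(P^a) = p^(a*f)
= 17^(3*2)
= 17^6
= 24137569

24137569


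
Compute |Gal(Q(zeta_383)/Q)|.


|Gal(Q(zeta_383)/Q)| = phi(383)
= 382

382


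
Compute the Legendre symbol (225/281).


p = 281 is prime, so compute (225/281) with the reciprocity algorithm (Jacobi-symbol steps: pull out 2s via (2/n), flip via reciprocity, reduce):
  reciprocity: (225/281) -> +(281/225)
  reduce: (56/225)
  pull out 2: (2/225) = +1  (since 225 mod 8 = 1)
  pull out 2: (2/225) = +1  (since 225 mod 8 = 1)
  pull out 2: (2/225) = +1  (since 225 mod 8 = 1)
  reciprocity: (7/225) -> +(225/7)
  reduce: (1/7)
  (1/7) = 1
Product of signs = 1
(225/281) = 1

1


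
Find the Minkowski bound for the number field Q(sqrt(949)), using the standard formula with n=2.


d = 949, d mod 4 = 1, so disc(K) = d = 949; |disc(K)| = 949
Real quadratic field, so n = 2, s = r2 = 0, r1 = 2
M = (n!/n^n) * (4/pi)^s * sqrt(|disc(K)|) = (2!/2^2) * (4/pi)^0 * sqrt(949)
= 0.5 * 1.000000 * 30.805844
= 15.4029

15.4029


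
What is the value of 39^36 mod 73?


p = 73 is prime and the exponent is (p-1)/2 = 36, so by Euler's criterion 39^36 = (39/73) = +1 or -1 mod 73.
Compute by square-and-multiply:
  36 = 32 + 4 (binary 100100)
  Repeated squaring mod 73: 39^1 = 39, 39^2 = 61, 39^4 = 71, 39^8 = 4, 39^16 = 16, 39^32 = 37
  39^36 = 39^32 * 39^4 = 37 * 71 mod 73
    37 * 71 = 2627 = 72 mod 73
  39^36 = 72 mod 73
Result 72 = p - 1 = -1 mod 73: 39 is a quadratic non-residue mod 73. As a residue in [0, p-1] the value is 72.
39^36 mod 73 = 72

72


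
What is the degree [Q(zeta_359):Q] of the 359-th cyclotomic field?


The degree equals Euler's totient phi(359).
359 = 359
phi(359) = 358

358


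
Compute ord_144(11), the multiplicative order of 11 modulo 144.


We want ord_144(11), the smallest k >= 1 with 11^k = 1 mod 144.
n = 144 = 2^4 * 3^2, phi(144) = 48; the order divides phi(n).
Divisors of 48: 1, 2, 3, 4, 6, 8, 12, 16, 24, 48
Repeated squaring mod 144: 11^1 = 11, 11^2 = 121, 11^4 = 97, 11^8 = 49, 11^16 = 97, 11^32 = 49
Test divisors in increasing order:
  k=1: 11^1 = 11 mod 144
  k=2: 11^2 = 121 mod 144
  k=3: 11^3 = 121 * 11 = 35 mod 144
  k=4: 11^4 = 97 mod 144
  k=6: 11^6 = 97 * 121 = 73 mod 144
  k=8: 11^8 = 49 mod 144
  k=12: 11^12 = 49 * 97 = 1 mod 144  <- first divisor giving 1
Order = 12

12


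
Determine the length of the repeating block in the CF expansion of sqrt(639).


Run the CF algorithm for sqrt(639).
a_0 = floor(sqrt(639)) = 25; set m_0=0, q_0=1.
Recurrence: m' = q*a - m,  q' = (d - m'^2)/q,  a' = floor((a_0 + m')/q').
  step 1: m=25, q=14, a=3
  step 2: m=17, q=25, a=1
  step 3: m=8, q=23, a=1
  step 4: m=15, q=18, a=2
  step 5: m=21, q=11, a=4
  step 6: m=23, q=10, a=4
  step 7: m=17, q=35, a=1
  step 8: m=18, q=9, a=4
  step 9: m=18, q=35, a=1
  step 10: m=17, q=10, a=4
  step 11: m=23, q=11, a=4
  step 12: m=21, q=18, a=2
  step 13: m=15, q=23, a=1
  step 14: m=8, q=25, a=1
  step 15: m=17, q=14, a=3
  step 16: m=25, q=1, a=50
a_16 = 2*a_0 = 50, so the period closes here.
sqrt(639) = [25; 3, 1, 1, 2, 4, 4, 1, 4, 1, 4, 4, 2, 1, 1, 3, 50]
Period length = 16

16


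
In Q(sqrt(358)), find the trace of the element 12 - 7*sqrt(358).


Tr(a + b*sqrt(d)) = (a + b*sqrt(d)) + (a - b*sqrt(d)) = 2a
= 2 * (12)
= 24

24


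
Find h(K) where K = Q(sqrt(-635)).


K = Q(sqrt(-635)). d mod 4 = 1, so D = disc(K) = d = -635
h(K) equals the number of primitive reduced positive-definite forms (a, b, c) = a*x^2 + b*x*y + c*y^2 with b^2 - 4ac = D,
where reduced means |b| <= a <= c, with b >= 0 whenever |b| = a or a = c, and primitive means gcd(a, b, c) = 1.
Reduced forces 3a^2 <= |D| = 635, so 1 <= a <= 14; b must have the parity of D, and c = (b^2 - D)/(4a) must be an integer >= a.
Enumerate a = 1..14, b in [-a, a]:
  a=1: (1, 1, 159)  [1]
  a=2: none
  a=3: (3, -1, 53), (3, 1, 53)  [2]
  a=4: none
  a=5: (5, 5, 33)  [1]
  a=6: none
  a=7: (7, -3, 23), (7, 3, 23)  [2]
  a=8: none
  a=9: (9, -7, 19), (9, 7, 19)  [2]
  a=10: none
  a=11: (11, -5, 15), (11, 5, 15)  [2]
  a=12..14: none
Total reduced forms: 1 + 2 + 1 + 2 + 2 + 2 = 10
h = 10

10


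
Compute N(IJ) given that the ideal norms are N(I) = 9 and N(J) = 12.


N(IJ) = N(I) * N(J)
= 9 * 12
= 108

108


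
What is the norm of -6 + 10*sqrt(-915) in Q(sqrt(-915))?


N(a + b*sqrt(d)) = a^2 - d*b^2
= (-6)^2 - (-915)*(10)^2
= 36 + 91500
= 91536

91536


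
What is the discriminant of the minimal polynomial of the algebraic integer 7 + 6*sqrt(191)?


The element 7 + 6*sqrt(191) has minimal polynomial:
x^2 - 14*x - 6827
Discriminant = (-14)^2 - 4*(-6827)
= 196 + 27308
= 27504

27504


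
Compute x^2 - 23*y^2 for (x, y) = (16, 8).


x^2 - d*y^2
= 16^2 - 23*8^2
= 256 - 1472
= -1216

-1216


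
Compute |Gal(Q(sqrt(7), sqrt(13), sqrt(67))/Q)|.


The 3 square roots of distinct primes are multiplicatively independent over Q,
so [K:Q] = 2^3 and Gal(K/Q) is isomorphic to (Z/2Z)^3.
|Gal| = 2^3 = 8

8


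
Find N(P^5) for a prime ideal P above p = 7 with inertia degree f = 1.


N(P^a) = p^(a*f)
= 7^(5*1)
= 7^5
= 16807

16807


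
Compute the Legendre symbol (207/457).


p = 457 is prime, so compute (207/457) with the reciprocity algorithm (Jacobi-symbol steps: pull out 2s via (2/n), flip via reciprocity, reduce):
  reciprocity: (207/457) -> +(457/207)
  reduce: (43/207)
  reciprocity: (43/207) -> -(207/43)
  reduce: (35/43)
  reciprocity: (35/43) -> -(43/35)
  reduce: (8/35)
  pull out 2: (2/35) = -1  (since 35 mod 8 = 3)
  pull out 2: (2/35) = -1  (since 35 mod 8 = 3)
  pull out 2: (2/35) = -1  (since 35 mod 8 = 3)
  (1/35) = 1
Product of signs = -1
(207/457) = -1

-1


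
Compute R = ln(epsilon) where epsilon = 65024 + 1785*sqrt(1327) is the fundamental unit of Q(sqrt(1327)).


epsilon = 65024 + 1785*sqrt(1327)
= 130048.0000
R = ln(130048.0000)
= 11.7757

11.7757


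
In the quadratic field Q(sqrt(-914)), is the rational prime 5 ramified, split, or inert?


K = Q(sqrt(-914)). Since d mod 4 = 2, disc(K) = -3656.
Check p | disc: -3656 mod 5 = 4.
p does not divide disc. Compute Legendre symbol (d/p):
1^((5-1)/2) mod 5 = 1
(d/p) = 1, so p splits: (p) = P*P' with e=1, f=1, g=2.
Therefore p is split.

split


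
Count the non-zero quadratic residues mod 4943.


For prime p, the number of non-zero quadratic residues is (p-1)/2.
= (4943-1)/2
= 2471

2471


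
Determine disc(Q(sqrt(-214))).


For K = Q(sqrt(d)) with d squarefree: disc(K) = d if d = 1 mod 4, and disc(K) = 4d if d = 2 or 3 mod 4.
Here d = -214, and d mod 4 = 2.
d = 2 mod 4, not 1 (O_K = Z[sqrt(d)]), so disc(K) = 4d = 4 * (-214) = -856

-856


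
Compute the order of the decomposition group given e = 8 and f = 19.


|D_P| = e * f
= 8 * 19
= 152

152


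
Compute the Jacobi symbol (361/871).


Compute (361/871) via quadratic reciprocity:
  reciprocity: (361/871) -> +(871/361)
  reduce: (149/361)
  reciprocity: (149/361) -> +(361/149)
  reduce: (63/149)
  reciprocity: (63/149) -> +(149/63)
  reduce: (23/63)
  reciprocity: (23/63) -> -(63/23)
  reduce: (17/23)
  reciprocity: (17/23) -> +(23/17)
  reduce: (6/17)
  pull out 2: (2/17) = +1  (since 17 mod 8 = 1)
  reciprocity: (3/17) -> +(17/3)
  reduce: (2/3)
  pull out 2: (2/3) = -1  (since 3 mod 8 = 3)
  (1/3) = 1
Product of signs = 1

1


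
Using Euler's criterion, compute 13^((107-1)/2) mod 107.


p = 107 is prime and the exponent is (p-1)/2 = 53, so by Euler's criterion 13^53 = (13/107) = +1 or -1 mod 107.
Compute by square-and-multiply:
  53 = 32 + 16 + 4 + 1 (binary 110101)
  Repeated squaring mod 107: 13^1 = 13, 13^2 = 62, 13^4 = 99, 13^8 = 64, 13^16 = 30, 13^32 = 44
  13^53 = 13^32 * 13^16 * 13^4 * 13^1 = 44 * 30 * 99 * 13 mod 107
    44 * 30 = 1320 = 36 mod 107
    36 * 99 = 3564 = 33 mod 107
    33 * 13 = 429 = 1 mod 107
  13^53 = 1 mod 107
Result 1: 13 is a quadratic residue mod 107.
13^53 mod 107 = 1

1


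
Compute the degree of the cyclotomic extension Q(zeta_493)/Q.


The degree equals Euler's totient phi(493).
493 = 17 * 29
phi(493) = 448

448


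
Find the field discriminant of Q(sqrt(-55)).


For K = Q(sqrt(d)) with d squarefree: disc(K) = d if d = 1 mod 4, and disc(K) = 4d if d = 2 or 3 mod 4.
Here d = -55, and d mod 4 = 1.
d = 1 mod 4 (O_K = Z[(1+sqrt(d))/2]), so disc(K) = d = -55

-55


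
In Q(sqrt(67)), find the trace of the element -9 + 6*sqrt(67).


Tr(a + b*sqrt(d)) = (a + b*sqrt(d)) + (a - b*sqrt(d)) = 2a
= 2 * (-9)
= -18

-18


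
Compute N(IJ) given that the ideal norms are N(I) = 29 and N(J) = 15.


N(IJ) = N(I) * N(J)
= 29 * 15
= 435

435


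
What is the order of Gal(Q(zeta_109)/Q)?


|Gal(Q(zeta_109)/Q)| = phi(109)
= 108

108


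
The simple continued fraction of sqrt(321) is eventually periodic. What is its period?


Run the CF algorithm for sqrt(321).
a_0 = floor(sqrt(321)) = 17; set m_0=0, q_0=1.
Recurrence: m' = q*a - m,  q' = (d - m'^2)/q,  a' = floor((a_0 + m')/q').
  step 1: m=17, q=32, a=1
  step 2: m=15, q=3, a=10
  step 3: m=15, q=32, a=1
  step 4: m=17, q=1, a=34
a_4 = 2*a_0 = 34, so the period closes here.
sqrt(321) = [17; 1, 10, 1, 34]
Period length = 4

4


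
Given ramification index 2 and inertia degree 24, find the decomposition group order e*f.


|D_P| = e * f
= 2 * 24
= 48

48


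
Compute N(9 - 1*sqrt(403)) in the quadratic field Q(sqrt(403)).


N(a + b*sqrt(d)) = a^2 - d*b^2
= (9)^2 - (403)*(-1)^2
= 81 - 403
= -322

-322


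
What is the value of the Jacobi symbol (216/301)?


Compute (216/301) via quadratic reciprocity:
  pull out 2: (2/301) = -1  (since 301 mod 8 = 5)
  pull out 2: (2/301) = -1  (since 301 mod 8 = 5)
  pull out 2: (2/301) = -1  (since 301 mod 8 = 5)
  reciprocity: (27/301) -> +(301/27)
  reduce: (4/27)
  pull out 2: (2/27) = -1  (since 27 mod 8 = 3)
  pull out 2: (2/27) = -1  (since 27 mod 8 = 3)
  (1/27) = 1
Product of signs = -1

-1


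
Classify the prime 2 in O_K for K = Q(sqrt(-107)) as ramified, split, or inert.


K = Q(sqrt(-107)). Since d mod 4 = 1, disc(K) = -107.
Check p | disc: -107 mod 2 = 1.
p=2 does not divide disc (d is 1 mod 4). 2 splits iff d = 1 mod 8.
d mod 8 = 5, so (d/2) = -1.
(d/p) = -1, so p is inert: (p) stays prime with e=1, f=2, g=1.
Therefore p is inert.

inert


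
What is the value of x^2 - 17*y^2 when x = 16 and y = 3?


x^2 - d*y^2
= 16^2 - 17*3^2
= 256 - 153
= 103

103


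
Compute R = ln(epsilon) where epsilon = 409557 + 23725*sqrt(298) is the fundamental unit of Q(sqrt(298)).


epsilon = 409557 + 23725*sqrt(298)
= 819114.0000
R = ln(819114.0000)
= 13.6160

13.6160


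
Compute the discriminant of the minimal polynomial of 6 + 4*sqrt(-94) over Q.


The element 6 + 4*sqrt(-94) has minimal polynomial:
x^2 - 12*x + 1540
Discriminant = (-12)^2 - 4*(1540)
= 144 - 6160
= -6016

-6016


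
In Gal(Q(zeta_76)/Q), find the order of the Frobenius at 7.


The Frobenius at p in Gal(Q(zeta_n)/Q) = (Z/nZ)* is the class of p, so its order is ord_76(7), the smallest k >= 1 with 7^k = 1 mod 76.
n = 76 = 2^2 * 19, phi(76) = 36; the order divides phi(n).
Divisors of 36: 1, 2, 3, 4, 6, 9, 12, 18, 36
Repeated squaring mod 76: 7^1 = 7, 7^2 = 49, 7^4 = 45, 7^8 = 49, 7^16 = 45, 7^32 = 49
Test divisors in increasing order:
  k=1: 7^1 = 7 mod 76
  k=2: 7^2 = 49 mod 76
  k=3: 7^3 = 49 * 7 = 39 mod 76
  k=4: 7^4 = 45 mod 76
  k=6: 7^6 = 45 * 49 = 1 mod 76  <- first divisor giving 1
Order = 6

6


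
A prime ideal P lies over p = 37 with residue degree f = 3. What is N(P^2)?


N(P^a) = p^(a*f)
= 37^(2*3)
= 37^6
= 2565726409

2565726409


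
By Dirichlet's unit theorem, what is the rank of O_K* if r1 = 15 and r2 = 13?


By Dirichlet's unit theorem:
rank = r1 + r2 - 1
= 15 + 13 - 1
= 27

27


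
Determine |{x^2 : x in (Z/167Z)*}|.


For prime p, the number of non-zero quadratic residues is (p-1)/2.
= (167-1)/2
= 83

83


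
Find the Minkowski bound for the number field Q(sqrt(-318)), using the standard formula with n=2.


d = -318, d mod 4 = 2, so disc(K) = 4d = -1272; |disc(K)| = 1272
Imaginary quadratic field, so n = 2, s = r2 = 1, r1 = 0
M = (n!/n^n) * (4/pi)^s * sqrt(|disc(K)|) = (2!/2^2) * (4/pi)^1 * sqrt(1272)
= 0.5 * 1.273240 * 35.665109
= 22.7051

22.7051


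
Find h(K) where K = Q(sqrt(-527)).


K = Q(sqrt(-527)). d mod 4 = 1, so D = disc(K) = d = -527
h(K) equals the number of primitive reduced positive-definite forms (a, b, c) = a*x^2 + b*x*y + c*y^2 with b^2 - 4ac = D,
where reduced means |b| <= a <= c, with b >= 0 whenever |b| = a or a = c, and primitive means gcd(a, b, c) = 1.
Reduced forces 3a^2 <= |D| = 527, so 1 <= a <= 13; b must have the parity of D, and c = (b^2 - D)/(4a) must be an integer >= a.
Enumerate a = 1..13, b in [-a, a]:
  a=1: (1, 1, 132)  [1]
  a=2: (2, -1, 66), (2, 1, 66)  [2]
  a=3: (3, -1, 44), (3, 1, 44)  [2]
  a=4: (4, -1, 33), (4, 1, 33)  [2]
  a=5: none
  a=6: (6, -5, 23), (6, -1, 22), (6, 1, 22), (6, 5, 23)  [4]
  a=7: none
  a=8: (8, -7, 18), (8, 7, 18)  [2]
  a=9: (9, -7, 16), (9, 7, 16)  [2]
  a=10: none
  a=11: (11, -1, 12), (11, 1, 12)  [2]
  a=12: (12, 7, 12)  [1]
  a=13: none
Total reduced forms: 1 + 2 + 2 + 2 + 4 + 2 + 2 + 2 + 1 = 18
h = 18

18


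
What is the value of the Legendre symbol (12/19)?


p = 19 is prime, so compute (12/19) with the reciprocity algorithm (Jacobi-symbol steps: pull out 2s via (2/n), flip via reciprocity, reduce):
  pull out 2: (2/19) = -1  (since 19 mod 8 = 3)
  pull out 2: (2/19) = -1  (since 19 mod 8 = 3)
  reciprocity: (3/19) -> -(19/3)
  reduce: (1/3)
  (1/3) = 1
Product of signs = -1
(12/19) = -1

-1


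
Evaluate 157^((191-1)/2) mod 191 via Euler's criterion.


p = 191 is prime and the exponent is (p-1)/2 = 95, so by Euler's criterion 157^95 = (157/191) = +1 or -1 mod 191.
Compute by square-and-multiply:
  95 = 64 + 16 + 8 + 4 + 2 + 1 (binary 1011111)
  Repeated squaring mod 191: 157^1 = 157, 157^2 = 10, 157^4 = 100, 157^8 = 68, 157^16 = 40, 157^32 = 72, 157^64 = 27
  157^95 = 157^64 * 157^16 * 157^8 * 157^4 * 157^2 * 157^1 = 27 * 40 * 68 * 100 * 10 * 157 mod 191
    27 * 40 = 1080 = 125 mod 191
    125 * 68 = 8500 = 96 mod 191
    96 * 100 = 9600 = 50 mod 191
    50 * 10 = 500 = 118 mod 191
    118 * 157 = 18526 = 190 mod 191
  157^95 = 190 mod 191
Result 190 = p - 1 = -1 mod 191: 157 is a quadratic non-residue mod 191. As a residue in [0, p-1] the value is 190.
157^95 mod 191 = 190

190


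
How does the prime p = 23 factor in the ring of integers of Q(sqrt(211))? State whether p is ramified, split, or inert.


K = Q(sqrt(211)). Since d mod 4 = 3, disc(K) = 844.
Check p | disc: 844 mod 23 = 16.
p does not divide disc. Compute Legendre symbol (d/p):
4^((23-1)/2) mod 23 = 1
(d/p) = 1, so p splits: (p) = P*P' with e=1, f=1, g=2.
Therefore p is split.

split


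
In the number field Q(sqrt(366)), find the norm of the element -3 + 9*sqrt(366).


N(a + b*sqrt(d)) = a^2 - d*b^2
= (-3)^2 - (366)*(9)^2
= 9 - 29646
= -29637

-29637


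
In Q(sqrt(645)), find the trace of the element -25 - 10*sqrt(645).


Tr(a + b*sqrt(d)) = (a + b*sqrt(d)) + (a - b*sqrt(d)) = 2a
= 2 * (-25)
= -50

-50


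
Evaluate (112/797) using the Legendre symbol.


p = 797 is prime, so compute (112/797) with the reciprocity algorithm (Jacobi-symbol steps: pull out 2s via (2/n), flip via reciprocity, reduce):
  pull out 2: (2/797) = -1  (since 797 mod 8 = 5)
  pull out 2: (2/797) = -1  (since 797 mod 8 = 5)
  pull out 2: (2/797) = -1  (since 797 mod 8 = 5)
  pull out 2: (2/797) = -1  (since 797 mod 8 = 5)
  reciprocity: (7/797) -> +(797/7)
  reduce: (6/7)
  pull out 2: (2/7) = +1  (since 7 mod 8 = 7)
  reciprocity: (3/7) -> -(7/3)
  reduce: (1/3)
  (1/3) = 1
Product of signs = -1
(112/797) = -1

-1


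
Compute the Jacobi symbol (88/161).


Compute (88/161) via quadratic reciprocity:
  pull out 2: (2/161) = +1  (since 161 mod 8 = 1)
  pull out 2: (2/161) = +1  (since 161 mod 8 = 1)
  pull out 2: (2/161) = +1  (since 161 mod 8 = 1)
  reciprocity: (11/161) -> +(161/11)
  reduce: (7/11)
  reciprocity: (7/11) -> -(11/7)
  reduce: (4/7)
  pull out 2: (2/7) = +1  (since 7 mod 8 = 7)
  pull out 2: (2/7) = +1  (since 7 mod 8 = 7)
  (1/7) = 1
Product of signs = -1

-1


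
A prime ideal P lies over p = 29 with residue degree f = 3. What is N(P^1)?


N(P^a) = p^(a*f)
= 29^(1*3)
= 29^3
= 24389

24389


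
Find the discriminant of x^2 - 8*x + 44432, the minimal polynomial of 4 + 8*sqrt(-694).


The element 4 + 8*sqrt(-694) has minimal polynomial:
x^2 - 8*x + 44432
Discriminant = (-8)^2 - 4*(44432)
= 64 - 177728
= -177664

-177664


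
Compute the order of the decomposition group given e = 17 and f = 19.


|D_P| = e * f
= 17 * 19
= 323

323


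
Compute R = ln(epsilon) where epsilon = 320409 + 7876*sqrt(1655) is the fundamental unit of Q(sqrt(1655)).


epsilon = 320409 + 7876*sqrt(1655)
= 640818.0000
R = ln(640818.0000)
= 13.3705

13.3705


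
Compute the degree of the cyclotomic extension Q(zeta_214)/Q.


The degree equals Euler's totient phi(214).
214 = 2 * 107
phi(214) = 106

106


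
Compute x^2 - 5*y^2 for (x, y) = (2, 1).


x^2 - d*y^2
= 2^2 - 5*1^2
= 4 - 5
= -1

-1


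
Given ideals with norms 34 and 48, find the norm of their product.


N(IJ) = N(I) * N(J)
= 34 * 48
= 1632

1632


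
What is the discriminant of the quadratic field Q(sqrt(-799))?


For K = Q(sqrt(d)) with d squarefree: disc(K) = d if d = 1 mod 4, and disc(K) = 4d if d = 2 or 3 mod 4.
Here d = -799, and d mod 4 = 1.
d = 1 mod 4 (O_K = Z[(1+sqrt(d))/2]), so disc(K) = d = -799

-799


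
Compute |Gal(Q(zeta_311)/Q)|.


|Gal(Q(zeta_311)/Q)| = phi(311)
= 310

310


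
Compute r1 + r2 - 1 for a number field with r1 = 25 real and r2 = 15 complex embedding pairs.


By Dirichlet's unit theorem:
rank = r1 + r2 - 1
= 25 + 15 - 1
= 39

39


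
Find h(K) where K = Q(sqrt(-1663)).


K = Q(sqrt(-1663)). d mod 4 = 1, so D = disc(K) = d = -1663
h(K) equals the number of primitive reduced positive-definite forms (a, b, c) = a*x^2 + b*x*y + c*y^2 with b^2 - 4ac = D,
where reduced means |b| <= a <= c, with b >= 0 whenever |b| = a or a = c, and primitive means gcd(a, b, c) = 1.
Reduced forces 3a^2 <= |D| = 1663, so 1 <= a <= 23; b must have the parity of D, and c = (b^2 - D)/(4a) must be an integer >= a.
Enumerate a = 1..23, b in [-a, a]:
  a=1: (1, 1, 416)  [1]
  a=2: (2, -1, 208), (2, 1, 208)  [2]
  a=3: none
  a=4: (4, -1, 104), (4, 1, 104)  [2]
  a=5..7: none
  a=8: (8, -1, 52), (8, 1, 52)  [2]
  a=9..10: none
  a=11: (11, -3, 38), (11, 3, 38)  [2]
  a=12: none
  a=13: (13, -1, 32), (13, 1, 32)  [2]
  a=14..15: none
  a=16: (16, -1, 26), (16, 1, 26)  [2]
  a=17..18: none
  a=19: (19, -3, 22), (19, 3, 22)  [2]
  a=20..21: none
  a=22: (22, -19, 23), (22, 19, 23)  [2]
  a=23: none
Total reduced forms: 1 + 2 + 2 + 2 + 2 + 2 + 2 + 2 + 2 = 17
h = 17

17


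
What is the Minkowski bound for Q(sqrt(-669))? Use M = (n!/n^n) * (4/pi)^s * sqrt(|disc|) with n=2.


d = -669, d mod 4 = 3, so disc(K) = 4d = -2676; |disc(K)| = 2676
Imaginary quadratic field, so n = 2, s = r2 = 1, r1 = 0
M = (n!/n^n) * (4/pi)^s * sqrt(|disc(K)|) = (2!/2^2) * (4/pi)^1 * sqrt(2676)
= 0.5 * 1.273240 * 51.730069
= 32.9324

32.9324


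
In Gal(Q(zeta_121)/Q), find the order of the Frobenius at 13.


The Frobenius at p in Gal(Q(zeta_n)/Q) = (Z/nZ)* is the class of p, so its order is ord_121(13), the smallest k >= 1 with 13^k = 1 mod 121.
n = 121 = 11^2, phi(121) = 110; the order divides phi(n).
Divisors of 110: 1, 2, 5, 10, 11, 22, 55, 110
Repeated squaring mod 121: 13^1 = 13, 13^2 = 48, 13^4 = 5, 13^8 = 25, 13^16 = 20, 13^32 = 37, 13^64 = 38
Test divisors in increasing order:
  k=1: 13^1 = 13 mod 121
  k=2: 13^2 = 48 mod 121
  k=5: 13^5 = 5 * 13 = 65 mod 121
  k=10: 13^10 = 25 * 48 = 111 mod 121
  k=11: 13^11 = 25 * 48 * 13 = 112 mod 121
  k=22: 13^22 = 20 * 5 * 48 = 81 mod 121
  k=55: 13^55 = 37 * 20 * 5 * 48 * 13 = 120 mod 121
  k=110: 13^110 = 38 * 37 * 25 * 5 * 48 = 1 mod 121  <- first divisor giving 1
Order = 110

110


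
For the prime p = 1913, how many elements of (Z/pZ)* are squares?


For prime p, the number of non-zero quadratic residues is (p-1)/2.
= (1913-1)/2
= 956

956


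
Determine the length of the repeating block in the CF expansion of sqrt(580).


Run the CF algorithm for sqrt(580).
a_0 = floor(sqrt(580)) = 24; set m_0=0, q_0=1.
Recurrence: m' = q*a - m,  q' = (d - m'^2)/q,  a' = floor((a_0 + m')/q').
  step 1: m=24, q=4, a=12
  step 2: m=24, q=1, a=48
a_2 = 2*a_0 = 48, so the period closes here.
sqrt(580) = [24; 12, 48]
Period length = 2

2


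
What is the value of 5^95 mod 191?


p = 191 is prime and the exponent is (p-1)/2 = 95, so by Euler's criterion 5^95 = (5/191) = +1 or -1 mod 191.
Compute by square-and-multiply:
  95 = 64 + 16 + 8 + 4 + 2 + 1 (binary 1011111)
  Repeated squaring mod 191: 5^1 = 5, 5^2 = 25, 5^4 = 52, 5^8 = 30, 5^16 = 136, 5^32 = 160, 5^64 = 6
  5^95 = 5^64 * 5^16 * 5^8 * 5^4 * 5^2 * 5^1 = 6 * 136 * 30 * 52 * 25 * 5 mod 191
    6 * 136 = 816 = 52 mod 191
    52 * 30 = 1560 = 32 mod 191
    32 * 52 = 1664 = 136 mod 191
    136 * 25 = 3400 = 153 mod 191
    153 * 5 = 765 = 1 mod 191
  5^95 = 1 mod 191
Result 1: 5 is a quadratic residue mod 191.
5^95 mod 191 = 1

1


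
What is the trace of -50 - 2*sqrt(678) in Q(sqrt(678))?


Tr(a + b*sqrt(d)) = (a + b*sqrt(d)) + (a - b*sqrt(d)) = 2a
= 2 * (-50)
= -100

-100


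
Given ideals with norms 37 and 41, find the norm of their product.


N(IJ) = N(I) * N(J)
= 37 * 41
= 1517

1517


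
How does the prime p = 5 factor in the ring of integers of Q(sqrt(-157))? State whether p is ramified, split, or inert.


K = Q(sqrt(-157)). Since d mod 4 = 3, disc(K) = -628.
Check p | disc: -628 mod 5 = 2.
p does not divide disc. Compute Legendre symbol (d/p):
3^((5-1)/2) mod 5 = -1
(d/p) = -1, so p is inert: (p) stays prime with e=1, f=2, g=1.
Therefore p is inert.

inert


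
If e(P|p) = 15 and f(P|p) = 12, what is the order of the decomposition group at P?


|D_P| = e * f
= 15 * 12
= 180

180


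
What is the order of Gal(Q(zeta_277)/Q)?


|Gal(Q(zeta_277)/Q)| = phi(277)
= 276

276


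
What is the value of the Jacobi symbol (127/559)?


Compute (127/559) via quadratic reciprocity:
  reciprocity: (127/559) -> -(559/127)
  reduce: (51/127)
  reciprocity: (51/127) -> -(127/51)
  reduce: (25/51)
  reciprocity: (25/51) -> +(51/25)
  reduce: (1/25)
  (1/25) = 1
Product of signs = 1

1


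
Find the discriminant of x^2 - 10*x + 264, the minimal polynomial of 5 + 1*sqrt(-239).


The element 5 + 1*sqrt(-239) has minimal polynomial:
x^2 - 10*x + 264
Discriminant = (-10)^2 - 4*(264)
= 100 - 1056
= -956

-956


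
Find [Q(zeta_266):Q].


The degree equals Euler's totient phi(266).
266 = 2 * 7 * 19
phi(266) = 108

108


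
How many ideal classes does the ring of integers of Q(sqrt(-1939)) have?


K = Q(sqrt(-1939)). d mod 4 = 1, so D = disc(K) = d = -1939
h(K) equals the number of primitive reduced positive-definite forms (a, b, c) = a*x^2 + b*x*y + c*y^2 with b^2 - 4ac = D,
where reduced means |b| <= a <= c, with b >= 0 whenever |b| = a or a = c, and primitive means gcd(a, b, c) = 1.
Reduced forces 3a^2 <= |D| = 1939, so 1 <= a <= 25; b must have the parity of D, and c = (b^2 - D)/(4a) must be an integer >= a.
Enumerate a = 1..25, b in [-a, a]:
  a=1: (1, 1, 485)  [1]
  a=2..4: none
  a=5: (5, -1, 97), (5, 1, 97)  [2]
  a=6: none
  a=7: (7, 7, 71)  [1]
  a=8..16: none
  a=17: (17, -13, 31), (17, 13, 31)  [2]
  a=18..22: none
  a=23: (23, -19, 25), (23, 19, 25)  [2]
  a=24..25: none
Total reduced forms: 1 + 2 + 1 + 2 + 2 = 8
h = 8

8


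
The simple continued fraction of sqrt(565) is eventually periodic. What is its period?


Run the CF algorithm for sqrt(565).
a_0 = floor(sqrt(565)) = 23; set m_0=0, q_0=1.
Recurrence: m' = q*a - m,  q' = (d - m'^2)/q,  a' = floor((a_0 + m')/q').
  step 1: m=23, q=36, a=1
  step 2: m=13, q=11, a=3
  step 3: m=20, q=15, a=2
  step 4: m=10, q=31, a=1
  step 5: m=21, q=4, a=11
  step 6: m=23, q=9, a=5
  step 7: m=22, q=9, a=5
  step 8: m=23, q=4, a=11
  step 9: m=21, q=31, a=1
  step 10: m=10, q=15, a=2
  step 11: m=20, q=11, a=3
  step 12: m=13, q=36, a=1
  step 13: m=23, q=1, a=46
a_13 = 2*a_0 = 46, so the period closes here.
sqrt(565) = [23; 1, 3, 2, 1, 11, 5, 5, 11, 1, 2, 3, 1, 46]
Period length = 13

13


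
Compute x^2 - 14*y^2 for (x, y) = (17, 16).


x^2 - d*y^2
= 17^2 - 14*16^2
= 289 - 3584
= -3295

-3295


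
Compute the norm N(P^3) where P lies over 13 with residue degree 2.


N(P^a) = p^(a*f)
= 13^(3*2)
= 13^6
= 4826809

4826809


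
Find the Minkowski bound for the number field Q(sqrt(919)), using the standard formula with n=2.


d = 919, d mod 4 = 3, so disc(K) = 4d = 3676; |disc(K)| = 3676
Real quadratic field, so n = 2, s = r2 = 0, r1 = 2
M = (n!/n^n) * (4/pi)^s * sqrt(|disc(K)|) = (2!/2^2) * (4/pi)^0 * sqrt(3676)
= 0.5 * 1.000000 * 60.630026
= 30.3150

30.3150


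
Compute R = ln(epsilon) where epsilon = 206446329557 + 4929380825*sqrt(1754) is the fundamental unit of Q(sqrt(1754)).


epsilon = 206446329557 + 4929380825*sqrt(1754)
= 4.1289e+11
R = ln(4.1289e+11)
= 26.7465

26.7465


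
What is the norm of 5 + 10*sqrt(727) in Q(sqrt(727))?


N(a + b*sqrt(d)) = a^2 - d*b^2
= (5)^2 - (727)*(10)^2
= 25 - 72700
= -72675

-72675


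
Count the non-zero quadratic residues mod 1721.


For prime p, the number of non-zero quadratic residues is (p-1)/2.
= (1721-1)/2
= 860

860


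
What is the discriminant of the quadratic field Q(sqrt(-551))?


For K = Q(sqrt(d)) with d squarefree: disc(K) = d if d = 1 mod 4, and disc(K) = 4d if d = 2 or 3 mod 4.
Here d = -551, and d mod 4 = 1.
d = 1 mod 4 (O_K = Z[(1+sqrt(d))/2]), so disc(K) = d = -551

-551


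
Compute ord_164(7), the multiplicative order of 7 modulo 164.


We want ord_164(7), the smallest k >= 1 with 7^k = 1 mod 164.
n = 164 = 2^2 * 41, phi(164) = 80; the order divides phi(n).
Divisors of 80: 1, 2, 4, 5, 8, 10, 16, 20, 40, 80
Repeated squaring mod 164: 7^1 = 7, 7^2 = 49, 7^4 = 105, 7^8 = 37, 7^16 = 57, 7^32 = 133, 7^64 = 141
Test divisors in increasing order:
  k=1: 7^1 = 7 mod 164
  k=2: 7^2 = 49 mod 164
  k=4: 7^4 = 105 mod 164
  k=5: 7^5 = 105 * 7 = 79 mod 164
  k=8: 7^8 = 37 mod 164
  k=10: 7^10 = 37 * 49 = 9 mod 164
  k=16: 7^16 = 57 mod 164
  k=20: 7^20 = 57 * 105 = 81 mod 164
  k=40: 7^40 = 133 * 37 = 1 mod 164  <- first divisor giving 1
Order = 40

40


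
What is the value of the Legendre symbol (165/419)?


p = 419 is prime, so compute (165/419) with the reciprocity algorithm (Jacobi-symbol steps: pull out 2s via (2/n), flip via reciprocity, reduce):
  reciprocity: (165/419) -> +(419/165)
  reduce: (89/165)
  reciprocity: (89/165) -> +(165/89)
  reduce: (76/89)
  pull out 2: (2/89) = +1  (since 89 mod 8 = 1)
  pull out 2: (2/89) = +1  (since 89 mod 8 = 1)
  reciprocity: (19/89) -> +(89/19)
  reduce: (13/19)
  reciprocity: (13/19) -> +(19/13)
  reduce: (6/13)
  pull out 2: (2/13) = -1  (since 13 mod 8 = 5)
  reciprocity: (3/13) -> +(13/3)
  reduce: (1/3)
  (1/3) = 1
Product of signs = -1
(165/419) = -1

-1


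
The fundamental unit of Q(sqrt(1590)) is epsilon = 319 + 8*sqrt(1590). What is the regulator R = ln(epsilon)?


epsilon = 319 + 8*sqrt(1590)
= 637.9984
R = ln(637.9984)
= 6.4583

6.4583


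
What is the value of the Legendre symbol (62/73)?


p = 73 is prime, so compute (62/73) with the reciprocity algorithm (Jacobi-symbol steps: pull out 2s via (2/n), flip via reciprocity, reduce):
  pull out 2: (2/73) = +1  (since 73 mod 8 = 1)
  reciprocity: (31/73) -> +(73/31)
  reduce: (11/31)
  reciprocity: (11/31) -> -(31/11)
  reduce: (9/11)
  reciprocity: (9/11) -> +(11/9)
  reduce: (2/9)
  pull out 2: (2/9) = +1  (since 9 mod 8 = 1)
  (1/9) = 1
Product of signs = -1
(62/73) = -1

-1


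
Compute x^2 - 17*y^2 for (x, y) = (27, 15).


x^2 - d*y^2
= 27^2 - 17*15^2
= 729 - 3825
= -3096

-3096


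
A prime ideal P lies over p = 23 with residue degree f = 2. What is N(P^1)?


N(P^a) = p^(a*f)
= 23^(1*2)
= 23^2
= 529

529


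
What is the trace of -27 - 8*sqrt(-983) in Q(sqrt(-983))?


Tr(a + b*sqrt(d)) = (a + b*sqrt(d)) + (a - b*sqrt(d)) = 2a
= 2 * (-27)
= -54

-54


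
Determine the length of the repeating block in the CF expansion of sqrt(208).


Run the CF algorithm for sqrt(208).
a_0 = floor(sqrt(208)) = 14; set m_0=0, q_0=1.
Recurrence: m' = q*a - m,  q' = (d - m'^2)/q,  a' = floor((a_0 + m')/q').
  step 1: m=14, q=12, a=2
  step 2: m=10, q=9, a=2
  step 3: m=8, q=16, a=1
  step 4: m=8, q=9, a=2
  step 5: m=10, q=12, a=2
  step 6: m=14, q=1, a=28
a_6 = 2*a_0 = 28, so the period closes here.
sqrt(208) = [14; 2, 2, 1, 2, 2, 28]
Period length = 6

6


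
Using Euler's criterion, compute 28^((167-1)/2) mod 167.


p = 167 is prime and the exponent is (p-1)/2 = 83, so by Euler's criterion 28^83 = (28/167) = +1 or -1 mod 167.
Compute by square-and-multiply:
  83 = 64 + 16 + 2 + 1 (binary 1010011)
  Repeated squaring mod 167: 28^1 = 28, 28^2 = 116, 28^4 = 96, 28^8 = 31, 28^16 = 126, 28^32 = 11, 28^64 = 121
  28^83 = 28^64 * 28^16 * 28^2 * 28^1 = 121 * 126 * 116 * 28 mod 167
    121 * 126 = 15246 = 49 mod 167
    49 * 116 = 5684 = 6 mod 167
    6 * 28 = 168 = 1 mod 167
  28^83 = 1 mod 167
Result 1: 28 is a quadratic residue mod 167.
28^83 mod 167 = 1

1


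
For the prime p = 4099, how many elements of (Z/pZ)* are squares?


For prime p, the number of non-zero quadratic residues is (p-1)/2.
= (4099-1)/2
= 2049

2049


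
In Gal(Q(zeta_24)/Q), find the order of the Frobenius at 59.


The Frobenius at p in Gal(Q(zeta_n)/Q) = (Z/nZ)* is the class of p, so its order is ord_24(59), the smallest k >= 1 with 59^k = 1 mod 24.
n = 24 = 2^3 * 3, phi(24) = 8; the order divides phi(n).
Divisors of 8: 1, 2, 4, 8
Repeated squaring mod 24: 59^1 = 11, 59^2 = 1, 59^4 = 1, 59^8 = 1
Test divisors in increasing order:
  k=1: 59^1 = 11 mod 24
  k=2: 59^2 = 1 mod 24  <- first divisor giving 1
Order = 2

2


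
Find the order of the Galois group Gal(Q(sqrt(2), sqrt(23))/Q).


The 2 square roots of distinct primes are multiplicatively independent over Q,
so [K:Q] = 2^2 and Gal(K/Q) is isomorphic to (Z/2Z)^2.
|Gal| = 2^2 = 4

4


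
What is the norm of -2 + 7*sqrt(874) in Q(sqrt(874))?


N(a + b*sqrt(d)) = a^2 - d*b^2
= (-2)^2 - (874)*(7)^2
= 4 - 42826
= -42822

-42822


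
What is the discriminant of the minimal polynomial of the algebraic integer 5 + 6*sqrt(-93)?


The element 5 + 6*sqrt(-93) has minimal polynomial:
x^2 - 10*x + 3373
Discriminant = (-10)^2 - 4*(3373)
= 100 - 13492
= -13392

-13392


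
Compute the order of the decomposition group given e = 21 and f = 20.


|D_P| = e * f
= 21 * 20
= 420

420


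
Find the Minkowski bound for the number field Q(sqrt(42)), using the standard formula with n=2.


d = 42, d mod 4 = 2, so disc(K) = 4d = 168; |disc(K)| = 168
Real quadratic field, so n = 2, s = r2 = 0, r1 = 2
M = (n!/n^n) * (4/pi)^s * sqrt(|disc(K)|) = (2!/2^2) * (4/pi)^0 * sqrt(168)
= 0.5 * 1.000000 * 12.961481
= 6.4807

6.4807


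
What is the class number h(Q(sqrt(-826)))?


K = Q(sqrt(-826)). d mod 4 = 2, so D = disc(K) = 4d = -3304
h(K) equals the number of primitive reduced positive-definite forms (a, b, c) = a*x^2 + b*x*y + c*y^2 with b^2 - 4ac = D,
where reduced means |b| <= a <= c, with b >= 0 whenever |b| = a or a = c, and primitive means gcd(a, b, c) = 1.
Reduced forces 3a^2 <= |D| = 3304, so 1 <= a <= 33; b must have the parity of D, and c = (b^2 - D)/(4a) must be an integer >= a.
Enumerate a = 1..33, b in [-a, a]:
  a=1: (1, 0, 826)  [1]
  a=2: (2, 0, 413)  [1]
  a=3..4: none
  a=5: (5, -4, 166), (5, 4, 166)  [2]
  a=6: none
  a=7: (7, 0, 118)  [1]
  a=8..9: none
  a=10: (10, -4, 83), (10, 4, 83)  [2]
  a=11..13: none
  a=14: (14, 0, 59)  [1]
  a=15..22: none
  a=23: (23, -10, 37), (23, 10, 37)  [2]
  a=24: none
  a=25: (25, -14, 35), (25, 14, 35)  [2]
  a=26..33: none
Total reduced forms: 1 + 1 + 2 + 1 + 2 + 1 + 2 + 2 = 12
h = 12

12


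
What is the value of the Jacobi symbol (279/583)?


Compute (279/583) via quadratic reciprocity:
  reciprocity: (279/583) -> -(583/279)
  reduce: (25/279)
  reciprocity: (25/279) -> +(279/25)
  reduce: (4/25)
  pull out 2: (2/25) = +1  (since 25 mod 8 = 1)
  pull out 2: (2/25) = +1  (since 25 mod 8 = 1)
  (1/25) = 1
Product of signs = -1

-1


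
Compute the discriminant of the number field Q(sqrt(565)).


For K = Q(sqrt(d)) with d squarefree: disc(K) = d if d = 1 mod 4, and disc(K) = 4d if d = 2 or 3 mod 4.
Here d = 565, and d mod 4 = 1.
d = 1 mod 4 (O_K = Z[(1+sqrt(d))/2]), so disc(K) = d = 565

565


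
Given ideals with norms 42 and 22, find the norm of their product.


N(IJ) = N(I) * N(J)
= 42 * 22
= 924

924


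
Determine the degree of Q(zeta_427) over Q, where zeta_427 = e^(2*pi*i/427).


The degree equals Euler's totient phi(427).
427 = 7 * 61
phi(427) = 360

360


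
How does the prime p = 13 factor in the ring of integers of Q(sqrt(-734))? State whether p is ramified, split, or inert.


K = Q(sqrt(-734)). Since d mod 4 = 2, disc(K) = -2936.
Check p | disc: -2936 mod 13 = 2.
p does not divide disc. Compute Legendre symbol (d/p):
7^((13-1)/2) mod 13 = -1
(d/p) = -1, so p is inert: (p) stays prime with e=1, f=2, g=1.
Therefore p is inert.

inert


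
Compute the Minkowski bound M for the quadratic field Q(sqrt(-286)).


d = -286, d mod 4 = 2, so disc(K) = 4d = -1144; |disc(K)| = 1144
Imaginary quadratic field, so n = 2, s = r2 = 1, r1 = 0
M = (n!/n^n) * (4/pi)^s * sqrt(|disc(K)|) = (2!/2^2) * (4/pi)^1 * sqrt(1144)
= 0.5 * 1.273240 * 33.823069
= 21.5324

21.5324


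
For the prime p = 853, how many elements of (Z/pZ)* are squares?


For prime p, the number of non-zero quadratic residues is (p-1)/2.
= (853-1)/2
= 426

426


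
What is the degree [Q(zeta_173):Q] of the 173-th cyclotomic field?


The degree equals Euler's totient phi(173).
173 = 173
phi(173) = 172

172


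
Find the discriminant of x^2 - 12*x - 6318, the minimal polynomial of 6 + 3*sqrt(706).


The element 6 + 3*sqrt(706) has minimal polynomial:
x^2 - 12*x - 6318
Discriminant = (-12)^2 - 4*(-6318)
= 144 + 25272
= 25416

25416


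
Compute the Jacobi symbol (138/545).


Compute (138/545) via quadratic reciprocity:
  pull out 2: (2/545) = +1  (since 545 mod 8 = 1)
  reciprocity: (69/545) -> +(545/69)
  reduce: (62/69)
  pull out 2: (2/69) = -1  (since 69 mod 8 = 5)
  reciprocity: (31/69) -> +(69/31)
  reduce: (7/31)
  reciprocity: (7/31) -> -(31/7)
  reduce: (3/7)
  reciprocity: (3/7) -> -(7/3)
  reduce: (1/3)
  (1/3) = 1
Product of signs = -1

-1
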